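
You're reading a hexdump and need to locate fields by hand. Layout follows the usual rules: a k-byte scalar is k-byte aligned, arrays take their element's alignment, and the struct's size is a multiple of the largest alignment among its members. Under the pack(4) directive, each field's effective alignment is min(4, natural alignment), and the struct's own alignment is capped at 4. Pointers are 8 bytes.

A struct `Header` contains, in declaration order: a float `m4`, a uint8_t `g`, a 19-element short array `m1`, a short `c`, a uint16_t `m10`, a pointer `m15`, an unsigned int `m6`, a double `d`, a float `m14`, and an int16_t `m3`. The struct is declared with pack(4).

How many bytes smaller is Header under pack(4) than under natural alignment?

4

natural layout:
  0..4  m4  (4B, 4-aligned)
  4..5  g  (1B, 1-aligned)
  5..6  -- padding (1B)
  6..44  m1  (38B, 2-aligned)
  44..46  c  (2B, 2-aligned)
  46..48  m10  (2B, 2-aligned)
  48..56  m15  (8B, 8-aligned)
  56..60  m6  (4B, 4-aligned)
  60..64  -- padding (4B)
  64..72  d  (8B, 8-aligned)
  72..76  m14  (4B, 4-aligned)
  76..78  m3  (2B, 2-aligned)
  78..80  -- tail padding (2B)
  sizeof = 80, alignof = 8
packed(4) layout:
  0..4  m4  (4B, 4-aligned)
  4..5  g  (1B, 1-aligned)
  5..6  -- padding (1B)
  6..44  m1  (38B, 2-aligned)
  44..46  c  (2B, 2-aligned)
  46..48  m10  (2B, 2-aligned)
  48..56  m15  (8B, 4-aligned)
  56..60  m6  (4B, 4-aligned)
  60..68  d  (8B, 4-aligned)
  68..72  m14  (4B, 4-aligned)
  72..74  m3  (2B, 2-aligned)
  74..76  -- tail padding (2B)
  sizeof = 76, alignof = 4
80 − 76 = 4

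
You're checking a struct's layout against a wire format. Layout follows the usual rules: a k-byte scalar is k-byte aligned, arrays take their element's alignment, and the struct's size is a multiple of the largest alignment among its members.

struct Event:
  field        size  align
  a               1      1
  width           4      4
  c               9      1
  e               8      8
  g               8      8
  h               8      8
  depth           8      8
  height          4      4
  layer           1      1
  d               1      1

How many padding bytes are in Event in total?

12

@0: a [1B, align 1] → 1
+3 pad (align 4)
@4: width [4B, align 4] → 8
@8: c [9B, align 1] → 17
+7 pad (align 8)
@24: e [8B, align 8] → 32
@32: g [8B, align 8] → 40
@40: h [8B, align 8] → 48
@48: depth [8B, align 8] → 56
@56: height [4B, align 4] → 60
@60: layer [1B, align 1] → 61
@61: d [1B, align 1] → 62
+2 tail pad (align 8)
size 64, align 8
data bytes 52, size 64 → padding 12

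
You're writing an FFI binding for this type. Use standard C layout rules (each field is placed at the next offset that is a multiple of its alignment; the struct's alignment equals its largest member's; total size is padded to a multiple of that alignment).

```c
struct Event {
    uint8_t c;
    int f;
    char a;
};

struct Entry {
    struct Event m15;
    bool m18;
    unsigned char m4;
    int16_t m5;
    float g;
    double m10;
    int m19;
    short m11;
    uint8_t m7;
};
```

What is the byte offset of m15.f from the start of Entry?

4

Event: 0..1  c  (1B, 1-aligned); 1..4  -- padding (3B); 4..8  f  (4B, 4-aligned); 8..9  a  (1B, 1-aligned); 9..12  -- tail padding (3B); sizeof = 12, alignof = 4
0..12  m15  (12B, 4-aligned)
within Event: f at 4
0 + 4 = 4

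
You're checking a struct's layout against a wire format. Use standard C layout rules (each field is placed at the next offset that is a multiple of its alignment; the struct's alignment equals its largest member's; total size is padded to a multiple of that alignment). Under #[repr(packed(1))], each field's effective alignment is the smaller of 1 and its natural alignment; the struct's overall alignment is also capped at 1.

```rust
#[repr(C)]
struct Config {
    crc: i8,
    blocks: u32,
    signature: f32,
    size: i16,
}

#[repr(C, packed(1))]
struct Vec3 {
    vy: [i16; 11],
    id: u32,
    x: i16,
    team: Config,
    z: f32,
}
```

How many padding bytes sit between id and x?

Config: crc at 0 (size 1, align 1) → ends 1; pad 3 to align 4 for blocks; blocks at 4 (size 4, align 4) → ends 8; signature at 8 (size 4, align 4) → ends 12; size at 12 (size 2, align 2) → ends 14; tail pad 2 to reach multiple of 4; total 16 bytes, alignment 4
vy at 0 (size 22, align 1) → ends 22
id at 22 (size 4, align 1) → ends 26
x at 26 (size 2, align 1) → ends 28

0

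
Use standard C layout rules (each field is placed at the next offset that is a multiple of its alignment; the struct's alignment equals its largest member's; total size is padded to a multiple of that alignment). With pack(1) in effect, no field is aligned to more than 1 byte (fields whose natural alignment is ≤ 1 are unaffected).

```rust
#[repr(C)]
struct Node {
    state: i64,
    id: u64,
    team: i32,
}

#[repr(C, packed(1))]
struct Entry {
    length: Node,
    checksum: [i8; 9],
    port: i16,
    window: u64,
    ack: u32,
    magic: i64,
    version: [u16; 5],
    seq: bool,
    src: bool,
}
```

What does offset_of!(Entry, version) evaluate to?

55

Node: 0..8  state  (8B, 8-aligned); 8..16  id  (8B, 8-aligned); 16..20  team  (4B, 4-aligned); 20..24  -- tail padding (4B); sizeof = 24, alignof = 8
0..24  length  (24B, 1-aligned)
24..33  checksum  (9B, 1-aligned)
33..35  port  (2B, 1-aligned)
35..43  window  (8B, 1-aligned)
43..47  ack  (4B, 1-aligned)
47..55  magic  (8B, 1-aligned)
55..65  version  (10B, 1-aligned)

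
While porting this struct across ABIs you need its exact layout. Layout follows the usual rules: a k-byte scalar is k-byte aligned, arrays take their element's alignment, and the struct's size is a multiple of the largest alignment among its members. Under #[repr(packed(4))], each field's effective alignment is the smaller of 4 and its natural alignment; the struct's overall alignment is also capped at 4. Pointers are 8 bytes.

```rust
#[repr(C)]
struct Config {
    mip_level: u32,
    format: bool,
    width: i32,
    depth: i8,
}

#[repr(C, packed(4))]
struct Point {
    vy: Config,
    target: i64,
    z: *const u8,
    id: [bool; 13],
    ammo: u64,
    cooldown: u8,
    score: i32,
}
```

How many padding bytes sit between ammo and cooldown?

Config: 0..4  mip_level  (4B, 4-aligned); 4..5  format  (1B, 1-aligned); 5..8  -- padding (3B); 8..12  width  (4B, 4-aligned); 12..13  depth  (1B, 1-aligned); 13..16  -- tail padding (3B); sizeof = 16, alignof = 4
0..16  vy  (16B, 4-aligned)
16..24  target  (8B, 4-aligned)
24..32  z  (8B, 4-aligned)
32..45  id  (13B, 1-aligned)
45..48  -- padding (3B)
48..56  ammo  (8B, 4-aligned)
56..57  cooldown  (1B, 1-aligned)

0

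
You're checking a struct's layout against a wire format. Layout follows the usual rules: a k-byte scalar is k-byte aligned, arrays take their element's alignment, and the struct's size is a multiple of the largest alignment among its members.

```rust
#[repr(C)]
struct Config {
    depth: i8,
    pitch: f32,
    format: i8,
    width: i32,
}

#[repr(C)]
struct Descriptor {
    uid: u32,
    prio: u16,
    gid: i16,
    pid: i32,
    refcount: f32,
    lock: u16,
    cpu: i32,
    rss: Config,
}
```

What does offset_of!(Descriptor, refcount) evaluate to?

Config: 0..1  depth  (1B, 1-aligned); 1..4  -- padding (3B); 4..8  pitch  (4B, 4-aligned); 8..9  format  (1B, 1-aligned); 9..12  -- padding (3B); 12..16  width  (4B, 4-aligned); sizeof = 16, alignof = 4
0..4  uid  (4B, 4-aligned)
4..6  prio  (2B, 2-aligned)
6..8  gid  (2B, 2-aligned)
8..12  pid  (4B, 4-aligned)
12..16  refcount  (4B, 4-aligned)

12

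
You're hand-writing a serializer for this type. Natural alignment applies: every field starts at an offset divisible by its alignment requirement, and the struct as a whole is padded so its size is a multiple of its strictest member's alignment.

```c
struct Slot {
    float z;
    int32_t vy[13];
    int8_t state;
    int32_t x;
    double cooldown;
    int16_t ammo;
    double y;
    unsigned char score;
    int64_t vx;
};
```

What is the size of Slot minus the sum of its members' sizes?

z at 0 (size 4, align 4) → ends 4
vy at 4 (size 52, align 4) → ends 56
state at 56 (size 1, align 1) → ends 57
pad 3 to align 4 for x
x at 60 (size 4, align 4) → ends 64
cooldown at 64 (size 8, align 8) → ends 72
ammo at 72 (size 2, align 2) → ends 74
pad 6 to align 8 for y
y at 80 (size 8, align 8) → ends 88
score at 88 (size 1, align 1) → ends 89
pad 7 to align 8 for vx
vx at 96 (size 8, align 8) → ends 104
total 104 bytes, alignment 8
data bytes 88, size 104 → padding 16

16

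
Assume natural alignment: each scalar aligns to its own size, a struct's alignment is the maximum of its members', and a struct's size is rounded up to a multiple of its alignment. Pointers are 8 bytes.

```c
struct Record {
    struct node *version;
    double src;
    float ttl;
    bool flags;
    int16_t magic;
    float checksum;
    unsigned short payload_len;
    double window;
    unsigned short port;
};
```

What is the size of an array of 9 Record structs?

@0: version [8B, align 8] → 8
@8: src [8B, align 8] → 16
@16: ttl [4B, align 4] → 20
@20: flags [1B, align 1] → 21
+1 pad (align 2)
@22: magic [2B, align 2] → 24
@24: checksum [4B, align 4] → 28
@28: payload_len [2B, align 2] → 30
+2 pad (align 8)
@32: window [8B, align 8] → 40
@40: port [2B, align 2] → 42
+6 tail pad (align 8)
size 48, align 8
array of 9: 9 × 48 = 432

432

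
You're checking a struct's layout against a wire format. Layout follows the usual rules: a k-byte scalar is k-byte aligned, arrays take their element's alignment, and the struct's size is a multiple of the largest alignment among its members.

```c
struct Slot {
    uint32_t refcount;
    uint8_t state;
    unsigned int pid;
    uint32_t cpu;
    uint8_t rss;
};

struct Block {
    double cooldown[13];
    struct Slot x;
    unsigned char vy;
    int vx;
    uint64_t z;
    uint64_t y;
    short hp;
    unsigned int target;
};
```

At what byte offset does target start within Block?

156

Slot: 0..4  refcount  (4B, 4-aligned); 4..5  state  (1B, 1-aligned); 5..8  -- padding (3B); 8..12  pid  (4B, 4-aligned); 12..16  cpu  (4B, 4-aligned); 16..17  rss  (1B, 1-aligned); 17..20  -- tail padding (3B); sizeof = 20, alignof = 4
0..104  cooldown  (104B, 8-aligned)
104..124  x  (20B, 4-aligned)
124..125  vy  (1B, 1-aligned)
125..128  -- padding (3B)
128..132  vx  (4B, 4-aligned)
132..136  -- padding (4B)
136..144  z  (8B, 8-aligned)
144..152  y  (8B, 8-aligned)
152..154  hp  (2B, 2-aligned)
154..156  -- padding (2B)
156..160  target  (4B, 4-aligned)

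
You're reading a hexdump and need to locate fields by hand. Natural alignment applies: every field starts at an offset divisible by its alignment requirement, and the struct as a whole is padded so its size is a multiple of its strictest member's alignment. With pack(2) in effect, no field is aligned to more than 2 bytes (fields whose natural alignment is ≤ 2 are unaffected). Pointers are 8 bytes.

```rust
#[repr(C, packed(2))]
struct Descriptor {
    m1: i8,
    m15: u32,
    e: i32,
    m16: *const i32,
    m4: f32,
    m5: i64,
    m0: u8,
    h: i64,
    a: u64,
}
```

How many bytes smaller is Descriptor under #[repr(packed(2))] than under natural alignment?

natural layout:
  0..1  m1  (1B, 1-aligned)
  1..4  -- padding (3B)
  4..8  m15  (4B, 4-aligned)
  8..12  e  (4B, 4-aligned)
  12..16  -- padding (4B)
  16..24  m16  (8B, 8-aligned)
  24..28  m4  (4B, 4-aligned)
  28..32  -- padding (4B)
  32..40  m5  (8B, 8-aligned)
  40..41  m0  (1B, 1-aligned)
  41..48  -- padding (7B)
  48..56  h  (8B, 8-aligned)
  56..64  a  (8B, 8-aligned)
  sizeof = 64, alignof = 8
packed(2) layout:
  0..1  m1  (1B, 1-aligned)
  1..2  -- padding (1B)
  2..6  m15  (4B, 2-aligned)
  6..10  e  (4B, 2-aligned)
  10..18  m16  (8B, 2-aligned)
  18..22  m4  (4B, 2-aligned)
  22..30  m5  (8B, 2-aligned)
  30..31  m0  (1B, 1-aligned)
  31..32  -- padding (1B)
  32..40  h  (8B, 2-aligned)
  40..48  a  (8B, 2-aligned)
  sizeof = 48, alignof = 2
64 − 48 = 16

16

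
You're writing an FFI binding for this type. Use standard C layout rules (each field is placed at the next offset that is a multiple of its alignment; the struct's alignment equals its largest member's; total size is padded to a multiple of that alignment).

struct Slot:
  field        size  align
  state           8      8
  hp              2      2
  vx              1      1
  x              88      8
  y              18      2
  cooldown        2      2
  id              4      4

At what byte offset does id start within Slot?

0..8  state  (8B, 8-aligned)
8..10  hp  (2B, 2-aligned)
10..11  vx  (1B, 1-aligned)
11..16  -- padding (5B)
16..104  x  (88B, 8-aligned)
104..122  y  (18B, 2-aligned)
122..124  cooldown  (2B, 2-aligned)
124..128  id  (4B, 4-aligned)

124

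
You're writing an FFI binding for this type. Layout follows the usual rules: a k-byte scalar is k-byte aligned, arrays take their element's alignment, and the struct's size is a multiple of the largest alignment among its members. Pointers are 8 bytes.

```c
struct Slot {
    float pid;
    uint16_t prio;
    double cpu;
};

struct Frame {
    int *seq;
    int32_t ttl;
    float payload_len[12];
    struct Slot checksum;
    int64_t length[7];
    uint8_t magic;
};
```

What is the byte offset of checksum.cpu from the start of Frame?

72

Slot: @0: pid [4B, align 4] → 4; @4: prio [2B, align 2] → 6; +2 pad (align 8); @8: cpu [8B, align 8] → 16; size 16, align 8
@0: seq [8B, align 8] → 8
@8: ttl [4B, align 4] → 12
@12: payload_len [48B, align 4] → 60
+4 pad (align 8)
@64: checksum [16B, align 8] → 80
within Slot: cpu at 8
64 + 8 = 72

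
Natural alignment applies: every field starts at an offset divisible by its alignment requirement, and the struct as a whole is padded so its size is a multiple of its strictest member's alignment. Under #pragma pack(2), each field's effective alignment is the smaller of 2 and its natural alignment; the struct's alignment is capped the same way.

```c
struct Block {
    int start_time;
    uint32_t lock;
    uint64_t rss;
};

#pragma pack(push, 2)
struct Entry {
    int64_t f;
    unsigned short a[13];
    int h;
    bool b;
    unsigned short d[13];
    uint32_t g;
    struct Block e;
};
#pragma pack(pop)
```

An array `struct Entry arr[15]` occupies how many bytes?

1290

Block: 0..4  start_time  (4B, 4-aligned); 4..8  lock  (4B, 4-aligned); 8..16  rss  (8B, 8-aligned); sizeof = 16, alignof = 8
0..8  f  (8B, 2-aligned)
8..34  a  (26B, 2-aligned)
34..38  h  (4B, 2-aligned)
38..39  b  (1B, 1-aligned)
39..40  -- padding (1B)
40..66  d  (26B, 2-aligned)
66..70  g  (4B, 2-aligned)
70..86  e  (16B, 2-aligned)
sizeof = 86, alignof = 2
array of 15: 15 × 86 = 1290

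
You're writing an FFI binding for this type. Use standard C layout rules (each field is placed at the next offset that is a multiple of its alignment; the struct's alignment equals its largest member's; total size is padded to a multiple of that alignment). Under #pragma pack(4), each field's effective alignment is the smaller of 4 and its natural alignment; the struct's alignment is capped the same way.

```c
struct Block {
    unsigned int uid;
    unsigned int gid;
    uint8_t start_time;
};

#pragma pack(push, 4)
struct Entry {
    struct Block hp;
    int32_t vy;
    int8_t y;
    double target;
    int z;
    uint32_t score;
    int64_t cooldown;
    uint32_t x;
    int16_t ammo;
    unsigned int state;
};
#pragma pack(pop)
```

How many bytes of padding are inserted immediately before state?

2

Block: 0..4  uid  (4B, 4-aligned); 4..8  gid  (4B, 4-aligned); 8..9  start_time  (1B, 1-aligned); 9..12  -- tail padding (3B); sizeof = 12, alignof = 4
0..12  hp  (12B, 4-aligned)
12..16  vy  (4B, 4-aligned)
16..17  y  (1B, 1-aligned)
17..20  -- padding (3B)
20..28  target  (8B, 4-aligned)
28..32  z  (4B, 4-aligned)
32..36  score  (4B, 4-aligned)
36..44  cooldown  (8B, 4-aligned)
44..48  x  (4B, 4-aligned)
48..50  ammo  (2B, 2-aligned)
50..52  -- padding (2B)
52..56  state  (4B, 4-aligned)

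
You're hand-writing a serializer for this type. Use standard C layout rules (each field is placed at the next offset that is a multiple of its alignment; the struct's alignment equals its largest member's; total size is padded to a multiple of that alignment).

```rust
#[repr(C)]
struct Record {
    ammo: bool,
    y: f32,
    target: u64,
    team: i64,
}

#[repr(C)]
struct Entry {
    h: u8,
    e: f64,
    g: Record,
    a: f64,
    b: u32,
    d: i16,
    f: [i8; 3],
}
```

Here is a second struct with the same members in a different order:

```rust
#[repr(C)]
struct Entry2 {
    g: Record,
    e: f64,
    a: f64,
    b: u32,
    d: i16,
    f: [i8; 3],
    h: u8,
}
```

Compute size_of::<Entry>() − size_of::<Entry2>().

Record: @0: ammo [1B, align 1] → 1; +3 pad (align 4); @4: y [4B, align 4] → 8; @8: target [8B, align 8] → 16; @16: team [8B, align 8] → 24; size 24, align 8
@0: h [1B, align 1] → 1
+7 pad (align 8)
@8: e [8B, align 8] → 16
@16: g [24B, align 8] → 40
@40: a [8B, align 8] → 48
@48: b [4B, align 4] → 52
@52: d [2B, align 2] → 54
@54: f [3B, align 1] → 57
+7 tail pad (align 8)
size 64, align 8
— Entry2 —
@0: g [24B, align 8] → 24
@24: e [8B, align 8] → 32
@32: a [8B, align 8] → 40
@40: b [4B, align 4] → 44
@44: d [2B, align 2] → 46
@46: f [3B, align 1] → 49
@49: h [1B, align 1] → 50
+6 tail pad (align 8)
size 56, align 8
64 − 56 = 8

8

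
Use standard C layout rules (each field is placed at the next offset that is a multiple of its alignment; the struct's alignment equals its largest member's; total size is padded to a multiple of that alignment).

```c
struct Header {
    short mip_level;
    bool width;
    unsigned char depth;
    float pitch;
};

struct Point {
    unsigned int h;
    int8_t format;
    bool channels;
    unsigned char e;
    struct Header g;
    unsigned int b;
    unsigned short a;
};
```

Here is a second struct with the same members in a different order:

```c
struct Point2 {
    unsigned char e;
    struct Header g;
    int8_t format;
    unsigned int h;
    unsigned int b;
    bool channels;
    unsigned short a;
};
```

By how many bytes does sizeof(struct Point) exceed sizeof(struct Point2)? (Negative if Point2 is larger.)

-4

Header: mip_level at 0 (size 2, align 2) → ends 2; width at 2 (size 1, align 1) → ends 3; depth at 3 (size 1, align 1) → ends 4; pitch at 4 (size 4, align 4) → ends 8; total 8 bytes, alignment 4
h at 0 (size 4, align 4) → ends 4
format at 4 (size 1, align 1) → ends 5
channels at 5 (size 1, align 1) → ends 6
e at 6 (size 1, align 1) → ends 7
pad 1 to align 4 for g
g at 8 (size 8, align 4) → ends 16
b at 16 (size 4, align 4) → ends 20
a at 20 (size 2, align 2) → ends 22
tail pad 2 to reach multiple of 4
total 24 bytes, alignment 4
— Point2 —
e at 0 (size 1, align 1) → ends 1
pad 3 to align 4 for g
g at 4 (size 8, align 4) → ends 12
format at 12 (size 1, align 1) → ends 13
pad 3 to align 4 for h
h at 16 (size 4, align 4) → ends 20
b at 20 (size 4, align 4) → ends 24
channels at 24 (size 1, align 1) → ends 25
pad 1 to align 2 for a
a at 26 (size 2, align 2) → ends 28
total 28 bytes, alignment 4
24 − 28 = -4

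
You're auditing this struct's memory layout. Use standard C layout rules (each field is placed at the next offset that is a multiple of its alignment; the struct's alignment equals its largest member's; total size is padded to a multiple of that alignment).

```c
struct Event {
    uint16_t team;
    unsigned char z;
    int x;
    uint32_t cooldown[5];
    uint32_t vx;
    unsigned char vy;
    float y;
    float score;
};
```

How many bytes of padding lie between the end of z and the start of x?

1

@0: team [2B, align 2] → 2
@2: z [1B, align 1] → 3
+1 pad (align 4)
@4: x [4B, align 4] → 8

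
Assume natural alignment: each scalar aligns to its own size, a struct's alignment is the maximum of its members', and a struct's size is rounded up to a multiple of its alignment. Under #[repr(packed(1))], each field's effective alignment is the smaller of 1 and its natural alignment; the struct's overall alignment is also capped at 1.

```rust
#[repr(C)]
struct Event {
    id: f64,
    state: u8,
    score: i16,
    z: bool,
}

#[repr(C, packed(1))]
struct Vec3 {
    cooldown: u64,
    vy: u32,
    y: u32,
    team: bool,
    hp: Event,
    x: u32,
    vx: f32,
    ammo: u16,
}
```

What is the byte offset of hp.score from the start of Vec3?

27

Event: @0: id [8B, align 8] → 8; @8: state [1B, align 1] → 9; +1 pad (align 2); @10: score [2B, align 2] → 12; @12: z [1B, align 1] → 13; +3 tail pad (align 8); size 16, align 8
@0: cooldown [8B, align 1] → 8
@8: vy [4B, align 1] → 12
@12: y [4B, align 1] → 16
@16: team [1B, align 1] → 17
@17: hp [16B, align 1] → 33
within Event: score at 10
17 + 10 = 27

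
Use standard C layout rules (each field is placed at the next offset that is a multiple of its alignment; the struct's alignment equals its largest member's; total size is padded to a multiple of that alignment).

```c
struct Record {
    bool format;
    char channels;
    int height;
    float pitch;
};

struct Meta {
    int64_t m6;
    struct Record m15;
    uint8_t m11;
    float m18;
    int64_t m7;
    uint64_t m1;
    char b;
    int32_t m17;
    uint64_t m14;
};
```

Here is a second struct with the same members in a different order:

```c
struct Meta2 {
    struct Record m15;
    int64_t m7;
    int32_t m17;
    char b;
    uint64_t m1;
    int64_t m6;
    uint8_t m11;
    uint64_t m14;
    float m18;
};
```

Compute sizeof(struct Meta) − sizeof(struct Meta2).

Record: @0: format [1B, align 1] → 1; @1: channels [1B, align 1] → 2; +2 pad (align 4); @4: height [4B, align 4] → 8; @8: pitch [4B, align 4] → 12; size 12, align 4
@0: m6 [8B, align 8] → 8
@8: m15 [12B, align 4] → 20
@20: m11 [1B, align 1] → 21
+3 pad (align 4)
@24: m18 [4B, align 4] → 28
+4 pad (align 8)
@32: m7 [8B, align 8] → 40
@40: m1 [8B, align 8] → 48
@48: b [1B, align 1] → 49
+3 pad (align 4)
@52: m17 [4B, align 4] → 56
@56: m14 [8B, align 8] → 64
size 64, align 8
— Meta2 —
@0: m15 [12B, align 4] → 12
+4 pad (align 8)
@16: m7 [8B, align 8] → 24
@24: m17 [4B, align 4] → 28
@28: b [1B, align 1] → 29
+3 pad (align 8)
@32: m1 [8B, align 8] → 40
@40: m6 [8B, align 8] → 48
@48: m11 [1B, align 1] → 49
+7 pad (align 8)
@56: m14 [8B, align 8] → 64
@64: m18 [4B, align 4] → 68
+4 tail pad (align 8)
size 72, align 8
64 − 72 = -8

-8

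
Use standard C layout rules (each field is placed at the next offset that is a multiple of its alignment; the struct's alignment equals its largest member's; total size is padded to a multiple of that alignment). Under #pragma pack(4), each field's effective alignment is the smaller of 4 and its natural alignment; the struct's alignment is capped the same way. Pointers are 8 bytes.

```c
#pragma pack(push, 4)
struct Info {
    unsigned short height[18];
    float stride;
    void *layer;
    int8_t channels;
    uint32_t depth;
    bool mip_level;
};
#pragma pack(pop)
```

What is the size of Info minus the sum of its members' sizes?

6

0..36  height  (36B, 2-aligned)
36..40  stride  (4B, 4-aligned)
40..48  layer  (8B, 4-aligned)
48..49  channels  (1B, 1-aligned)
49..52  -- padding (3B)
52..56  depth  (4B, 4-aligned)
56..57  mip_level  (1B, 1-aligned)
57..60  -- tail padding (3B)
sizeof = 60, alignof = 4
data bytes 54, size 60 → padding 6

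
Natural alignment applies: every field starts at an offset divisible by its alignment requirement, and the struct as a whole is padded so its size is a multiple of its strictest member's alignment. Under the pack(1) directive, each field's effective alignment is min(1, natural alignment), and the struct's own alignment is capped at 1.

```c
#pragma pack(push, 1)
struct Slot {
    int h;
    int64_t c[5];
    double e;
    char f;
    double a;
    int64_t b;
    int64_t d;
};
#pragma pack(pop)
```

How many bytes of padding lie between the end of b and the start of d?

@0: h [4B, align 1] → 4
@4: c [40B, align 1] → 44
@44: e [8B, align 1] → 52
@52: f [1B, align 1] → 53
@53: a [8B, align 1] → 61
@61: b [8B, align 1] → 69
@69: d [8B, align 1] → 77

0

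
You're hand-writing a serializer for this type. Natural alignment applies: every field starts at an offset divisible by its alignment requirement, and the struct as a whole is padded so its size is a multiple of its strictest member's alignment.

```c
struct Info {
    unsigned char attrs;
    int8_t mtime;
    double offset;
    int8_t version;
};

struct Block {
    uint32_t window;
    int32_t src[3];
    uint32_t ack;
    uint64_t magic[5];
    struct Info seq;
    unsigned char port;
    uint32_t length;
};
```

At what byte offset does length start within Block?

Info: @0: attrs [1B, align 1] → 1; @1: mtime [1B, align 1] → 2; +6 pad (align 8); @8: offset [8B, align 8] → 16; @16: version [1B, align 1] → 17; +7 tail pad (align 8); size 24, align 8
@0: window [4B, align 4] → 4
@4: src [12B, align 4] → 16
@16: ack [4B, align 4] → 20
+4 pad (align 8)
@24: magic [40B, align 8] → 64
@64: seq [24B, align 8] → 88
@88: port [1B, align 1] → 89
+3 pad (align 4)
@92: length [4B, align 4] → 96

92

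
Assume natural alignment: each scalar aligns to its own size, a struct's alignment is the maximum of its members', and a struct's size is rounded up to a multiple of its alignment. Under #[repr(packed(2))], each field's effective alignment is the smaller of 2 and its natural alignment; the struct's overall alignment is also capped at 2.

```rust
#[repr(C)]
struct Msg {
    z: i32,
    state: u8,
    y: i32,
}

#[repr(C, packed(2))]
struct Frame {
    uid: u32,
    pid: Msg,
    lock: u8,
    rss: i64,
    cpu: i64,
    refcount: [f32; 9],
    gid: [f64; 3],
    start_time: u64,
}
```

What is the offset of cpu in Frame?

26

Msg: @0: z [4B, align 4] → 4; @4: state [1B, align 1] → 5; +3 pad (align 4); @8: y [4B, align 4] → 12; size 12, align 4
@0: uid [4B, align 2] → 4
@4: pid [12B, align 2] → 16
@16: lock [1B, align 1] → 17
+1 pad (align 2)
@18: rss [8B, align 2] → 26
@26: cpu [8B, align 2] → 34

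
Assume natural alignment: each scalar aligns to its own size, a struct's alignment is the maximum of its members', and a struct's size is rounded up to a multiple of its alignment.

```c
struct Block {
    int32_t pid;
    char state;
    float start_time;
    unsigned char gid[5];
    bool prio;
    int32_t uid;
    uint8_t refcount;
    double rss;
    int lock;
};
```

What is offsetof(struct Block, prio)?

0..4  pid  (4B, 4-aligned)
4..5  state  (1B, 1-aligned)
5..8  -- padding (3B)
8..12  start_time  (4B, 4-aligned)
12..17  gid  (5B, 1-aligned)
17..18  prio  (1B, 1-aligned)

17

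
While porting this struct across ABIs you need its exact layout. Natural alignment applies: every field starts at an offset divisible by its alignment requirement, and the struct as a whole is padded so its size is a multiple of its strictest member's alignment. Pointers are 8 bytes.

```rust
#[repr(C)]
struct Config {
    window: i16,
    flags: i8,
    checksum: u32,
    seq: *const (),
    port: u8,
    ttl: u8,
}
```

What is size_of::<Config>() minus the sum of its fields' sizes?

7

@0: window [2B, align 2] → 2
@2: flags [1B, align 1] → 3
+1 pad (align 4)
@4: checksum [4B, align 4] → 8
@8: seq [8B, align 8] → 16
@16: port [1B, align 1] → 17
@17: ttl [1B, align 1] → 18
+6 tail pad (align 8)
size 24, align 8
data bytes 17, size 24 → padding 7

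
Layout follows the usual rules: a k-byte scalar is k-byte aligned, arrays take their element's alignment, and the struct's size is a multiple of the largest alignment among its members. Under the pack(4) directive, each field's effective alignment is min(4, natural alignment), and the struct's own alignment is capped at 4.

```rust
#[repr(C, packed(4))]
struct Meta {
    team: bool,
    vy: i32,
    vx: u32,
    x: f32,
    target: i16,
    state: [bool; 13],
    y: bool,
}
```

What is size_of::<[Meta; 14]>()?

448

team at 0 (size 1, align 1) → ends 1
pad 3 to align 4 for vy
vy at 4 (size 4, align 4) → ends 8
vx at 8 (size 4, align 4) → ends 12
x at 12 (size 4, align 4) → ends 16
target at 16 (size 2, align 2) → ends 18
state at 18 (size 13, align 1) → ends 31
y at 31 (size 1, align 1) → ends 32
total 32 bytes, alignment 4
array of 14: 14 × 32 = 448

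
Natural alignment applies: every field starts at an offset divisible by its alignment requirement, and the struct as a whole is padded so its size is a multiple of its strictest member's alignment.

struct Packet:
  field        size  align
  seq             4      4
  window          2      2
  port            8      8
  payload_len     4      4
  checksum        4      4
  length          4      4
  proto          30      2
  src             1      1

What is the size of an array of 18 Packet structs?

1152

@0: seq [4B, align 4] → 4
@4: window [2B, align 2] → 6
+2 pad (align 8)
@8: port [8B, align 8] → 16
@16: payload_len [4B, align 4] → 20
@20: checksum [4B, align 4] → 24
@24: length [4B, align 4] → 28
@28: proto [30B, align 2] → 58
@58: src [1B, align 1] → 59
+5 tail pad (align 8)
size 64, align 8
array of 18: 18 × 64 = 1152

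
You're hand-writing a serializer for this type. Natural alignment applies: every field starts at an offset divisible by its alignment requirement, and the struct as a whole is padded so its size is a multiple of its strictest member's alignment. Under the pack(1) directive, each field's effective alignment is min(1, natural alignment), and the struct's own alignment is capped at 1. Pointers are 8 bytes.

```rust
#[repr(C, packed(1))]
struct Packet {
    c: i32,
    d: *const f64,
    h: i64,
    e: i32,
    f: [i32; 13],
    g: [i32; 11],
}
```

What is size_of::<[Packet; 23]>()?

0..4  c  (4B, 1-aligned)
4..12  d  (8B, 1-aligned)
12..20  h  (8B, 1-aligned)
20..24  e  (4B, 1-aligned)
24..76  f  (52B, 1-aligned)
76..120  g  (44B, 1-aligned)
sizeof = 120, alignof = 1
array of 23: 23 × 120 = 2760

2760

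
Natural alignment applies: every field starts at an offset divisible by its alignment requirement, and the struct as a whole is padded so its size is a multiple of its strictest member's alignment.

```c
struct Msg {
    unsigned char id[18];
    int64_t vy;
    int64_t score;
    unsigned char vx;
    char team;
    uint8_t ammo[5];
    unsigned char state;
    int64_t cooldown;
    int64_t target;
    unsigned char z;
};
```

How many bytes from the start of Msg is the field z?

@0: id [18B, align 1] → 18
+6 pad (align 8)
@24: vy [8B, align 8] → 32
@32: score [8B, align 8] → 40
@40: vx [1B, align 1] → 41
@41: team [1B, align 1] → 42
@42: ammo [5B, align 1] → 47
@47: state [1B, align 1] → 48
@48: cooldown [8B, align 8] → 56
@56: target [8B, align 8] → 64
@64: z [1B, align 1] → 65

64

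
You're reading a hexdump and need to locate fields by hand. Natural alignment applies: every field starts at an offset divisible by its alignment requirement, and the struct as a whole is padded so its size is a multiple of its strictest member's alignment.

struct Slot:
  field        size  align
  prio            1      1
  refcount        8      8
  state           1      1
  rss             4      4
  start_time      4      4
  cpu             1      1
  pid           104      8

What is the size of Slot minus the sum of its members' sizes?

0..1  prio  (1B, 1-aligned)
1..8  -- padding (7B)
8..16  refcount  (8B, 8-aligned)
16..17  state  (1B, 1-aligned)
17..20  -- padding (3B)
20..24  rss  (4B, 4-aligned)
24..28  start_time  (4B, 4-aligned)
28..29  cpu  (1B, 1-aligned)
29..32  -- padding (3B)
32..136  pid  (104B, 8-aligned)
sizeof = 136, alignof = 8
data bytes 123, size 136 → padding 13

13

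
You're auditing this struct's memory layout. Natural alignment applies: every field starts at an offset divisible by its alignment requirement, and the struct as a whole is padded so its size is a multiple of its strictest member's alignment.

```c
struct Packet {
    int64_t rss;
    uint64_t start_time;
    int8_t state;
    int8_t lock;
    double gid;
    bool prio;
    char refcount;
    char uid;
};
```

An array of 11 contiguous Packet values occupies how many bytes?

440

@0: rss [8B, align 8] → 8
@8: start_time [8B, align 8] → 16
@16: state [1B, align 1] → 17
@17: lock [1B, align 1] → 18
+6 pad (align 8)
@24: gid [8B, align 8] → 32
@32: prio [1B, align 1] → 33
@33: refcount [1B, align 1] → 34
@34: uid [1B, align 1] → 35
+5 tail pad (align 8)
size 40, align 8
array of 11: 11 × 40 = 440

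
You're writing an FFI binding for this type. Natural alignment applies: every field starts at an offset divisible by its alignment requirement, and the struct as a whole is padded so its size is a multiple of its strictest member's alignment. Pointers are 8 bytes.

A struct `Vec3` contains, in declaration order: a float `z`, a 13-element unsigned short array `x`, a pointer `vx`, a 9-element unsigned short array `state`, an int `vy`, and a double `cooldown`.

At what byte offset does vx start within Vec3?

32

0..4  z  (4B, 4-aligned)
4..30  x  (26B, 2-aligned)
30..32  -- padding (2B)
32..40  vx  (8B, 8-aligned)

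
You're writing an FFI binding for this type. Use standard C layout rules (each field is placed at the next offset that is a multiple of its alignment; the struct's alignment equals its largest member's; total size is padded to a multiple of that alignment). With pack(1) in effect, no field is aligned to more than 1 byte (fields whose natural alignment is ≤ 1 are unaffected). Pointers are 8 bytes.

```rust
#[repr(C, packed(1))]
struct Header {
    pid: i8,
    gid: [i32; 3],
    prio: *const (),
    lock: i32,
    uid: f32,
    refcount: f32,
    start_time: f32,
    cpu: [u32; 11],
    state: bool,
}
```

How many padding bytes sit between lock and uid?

0..1  pid  (1B, 1-aligned)
1..13  gid  (12B, 1-aligned)
13..21  prio  (8B, 1-aligned)
21..25  lock  (4B, 1-aligned)
25..29  uid  (4B, 1-aligned)

0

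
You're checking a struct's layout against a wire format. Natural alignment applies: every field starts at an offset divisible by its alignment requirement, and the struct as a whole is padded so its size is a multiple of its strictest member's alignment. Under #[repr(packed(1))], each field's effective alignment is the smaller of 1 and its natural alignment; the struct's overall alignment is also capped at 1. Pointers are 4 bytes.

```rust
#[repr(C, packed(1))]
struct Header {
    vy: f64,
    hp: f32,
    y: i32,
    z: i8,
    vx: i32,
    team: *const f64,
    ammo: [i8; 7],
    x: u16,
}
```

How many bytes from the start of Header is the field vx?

17

0..8  vy  (8B, 1-aligned)
8..12  hp  (4B, 1-aligned)
12..16  y  (4B, 1-aligned)
16..17  z  (1B, 1-aligned)
17..21  vx  (4B, 1-aligned)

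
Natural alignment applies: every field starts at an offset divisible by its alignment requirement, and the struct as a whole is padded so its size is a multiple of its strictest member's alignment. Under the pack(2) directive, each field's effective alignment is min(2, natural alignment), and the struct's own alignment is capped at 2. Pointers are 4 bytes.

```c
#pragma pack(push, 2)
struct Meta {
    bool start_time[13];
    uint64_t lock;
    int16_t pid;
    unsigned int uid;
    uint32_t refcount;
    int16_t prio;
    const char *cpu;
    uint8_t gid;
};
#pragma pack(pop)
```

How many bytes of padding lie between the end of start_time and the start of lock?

start_time at 0 (size 13, align 1) → ends 13
pad 1 to align 2 for lock
lock at 14 (size 8, align 2) → ends 22

1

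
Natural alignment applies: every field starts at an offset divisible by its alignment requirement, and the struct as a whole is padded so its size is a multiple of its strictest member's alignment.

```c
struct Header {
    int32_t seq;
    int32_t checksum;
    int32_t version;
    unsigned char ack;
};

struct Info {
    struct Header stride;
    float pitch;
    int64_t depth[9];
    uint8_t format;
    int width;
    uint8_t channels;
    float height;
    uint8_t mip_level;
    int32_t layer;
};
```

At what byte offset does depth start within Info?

24

Header: seq at 0 (size 4, align 4) → ends 4; checksum at 4 (size 4, align 4) → ends 8; version at 8 (size 4, align 4) → ends 12; ack at 12 (size 1, align 1) → ends 13; tail pad 3 to reach multiple of 4; total 16 bytes, alignment 4
stride at 0 (size 16, align 4) → ends 16
pitch at 16 (size 4, align 4) → ends 20
pad 4 to align 8 for depth
depth at 24 (size 72, align 8) → ends 96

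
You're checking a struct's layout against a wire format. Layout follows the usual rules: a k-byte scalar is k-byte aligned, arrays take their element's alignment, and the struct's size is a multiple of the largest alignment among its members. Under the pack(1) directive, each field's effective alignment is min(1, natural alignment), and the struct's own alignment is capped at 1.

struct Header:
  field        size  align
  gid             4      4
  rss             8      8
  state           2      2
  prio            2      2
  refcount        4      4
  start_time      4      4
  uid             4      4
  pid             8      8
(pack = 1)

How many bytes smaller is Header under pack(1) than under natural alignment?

4

natural layout:
  gid at 0 (size 4, align 4) → ends 4
  pad 4 to align 8 for rss
  rss at 8 (size 8, align 8) → ends 16
  state at 16 (size 2, align 2) → ends 18
  prio at 18 (size 2, align 2) → ends 20
  refcount at 20 (size 4, align 4) → ends 24
  start_time at 24 (size 4, align 4) → ends 28
  uid at 28 (size 4, align 4) → ends 32
  pid at 32 (size 8, align 8) → ends 40
  total 40 bytes, alignment 8
packed(1) layout:
  gid at 0 (size 4, align 1) → ends 4
  rss at 4 (size 8, align 1) → ends 12
  state at 12 (size 2, align 1) → ends 14
  prio at 14 (size 2, align 1) → ends 16
  refcount at 16 (size 4, align 1) → ends 20
  start_time at 20 (size 4, align 1) → ends 24
  uid at 24 (size 4, align 1) → ends 28
  pid at 28 (size 8, align 1) → ends 36
  total 36 bytes, alignment 1
40 − 36 = 4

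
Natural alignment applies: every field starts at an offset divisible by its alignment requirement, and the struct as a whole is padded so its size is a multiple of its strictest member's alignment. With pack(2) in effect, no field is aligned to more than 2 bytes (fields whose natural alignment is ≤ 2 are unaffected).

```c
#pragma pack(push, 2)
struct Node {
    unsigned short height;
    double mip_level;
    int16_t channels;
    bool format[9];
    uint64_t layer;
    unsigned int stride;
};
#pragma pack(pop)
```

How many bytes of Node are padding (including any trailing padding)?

@0: height [2B, align 2] → 2
@2: mip_level [8B, align 2] → 10
@10: channels [2B, align 2] → 12
@12: format [9B, align 1] → 21
+1 pad (align 2)
@22: layer [8B, align 2] → 30
@30: stride [4B, align 2] → 34
size 34, align 2
data bytes 33, size 34 → padding 1

1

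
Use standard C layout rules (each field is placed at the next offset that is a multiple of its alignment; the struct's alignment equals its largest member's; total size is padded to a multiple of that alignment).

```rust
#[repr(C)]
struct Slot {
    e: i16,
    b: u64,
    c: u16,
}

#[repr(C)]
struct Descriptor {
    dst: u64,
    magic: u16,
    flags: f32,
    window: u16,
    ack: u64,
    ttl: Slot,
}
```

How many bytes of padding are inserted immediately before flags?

Slot: 0..2  e  (2B, 2-aligned); 2..8  -- padding (6B); 8..16  b  (8B, 8-aligned); 16..18  c  (2B, 2-aligned); 18..24  -- tail padding (6B); sizeof = 24, alignof = 8
0..8  dst  (8B, 8-aligned)
8..10  magic  (2B, 2-aligned)
10..12  -- padding (2B)
12..16  flags  (4B, 4-aligned)

2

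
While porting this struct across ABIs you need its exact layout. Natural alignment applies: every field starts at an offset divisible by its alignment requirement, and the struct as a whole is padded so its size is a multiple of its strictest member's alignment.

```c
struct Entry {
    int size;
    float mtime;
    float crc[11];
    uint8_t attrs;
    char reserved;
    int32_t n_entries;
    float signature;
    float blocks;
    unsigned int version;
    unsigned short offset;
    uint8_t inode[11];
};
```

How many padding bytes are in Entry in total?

5

@0: size [4B, align 4] → 4
@4: mtime [4B, align 4] → 8
@8: crc [44B, align 4] → 52
@52: attrs [1B, align 1] → 53
@53: reserved [1B, align 1] → 54
+2 pad (align 4)
@56: n_entries [4B, align 4] → 60
@60: signature [4B, align 4] → 64
@64: blocks [4B, align 4] → 68
@68: version [4B, align 4] → 72
@72: offset [2B, align 2] → 74
@74: inode [11B, align 1] → 85
+3 tail pad (align 4)
size 88, align 4
data bytes 83, size 88 → padding 5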